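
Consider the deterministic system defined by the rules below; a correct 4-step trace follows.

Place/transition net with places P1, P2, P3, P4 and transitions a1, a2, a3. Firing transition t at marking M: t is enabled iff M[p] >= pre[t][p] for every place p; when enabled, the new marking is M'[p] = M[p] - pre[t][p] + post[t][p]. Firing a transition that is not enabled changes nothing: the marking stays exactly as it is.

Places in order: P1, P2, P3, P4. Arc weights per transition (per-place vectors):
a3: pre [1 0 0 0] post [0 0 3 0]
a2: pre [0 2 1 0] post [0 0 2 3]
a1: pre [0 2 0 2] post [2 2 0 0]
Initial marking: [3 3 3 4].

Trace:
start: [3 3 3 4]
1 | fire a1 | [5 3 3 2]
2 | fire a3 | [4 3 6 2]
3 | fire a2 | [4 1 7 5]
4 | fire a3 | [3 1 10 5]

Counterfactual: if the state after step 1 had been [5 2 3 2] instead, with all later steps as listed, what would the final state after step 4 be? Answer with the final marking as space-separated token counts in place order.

state after step 1 := [5 2 3 2]
2 | fire a3 | [4 2 6 2]
3 | fire a2 | [4 0 7 5]
4 | fire a3 | [3 0 10 5]

3 0 10 5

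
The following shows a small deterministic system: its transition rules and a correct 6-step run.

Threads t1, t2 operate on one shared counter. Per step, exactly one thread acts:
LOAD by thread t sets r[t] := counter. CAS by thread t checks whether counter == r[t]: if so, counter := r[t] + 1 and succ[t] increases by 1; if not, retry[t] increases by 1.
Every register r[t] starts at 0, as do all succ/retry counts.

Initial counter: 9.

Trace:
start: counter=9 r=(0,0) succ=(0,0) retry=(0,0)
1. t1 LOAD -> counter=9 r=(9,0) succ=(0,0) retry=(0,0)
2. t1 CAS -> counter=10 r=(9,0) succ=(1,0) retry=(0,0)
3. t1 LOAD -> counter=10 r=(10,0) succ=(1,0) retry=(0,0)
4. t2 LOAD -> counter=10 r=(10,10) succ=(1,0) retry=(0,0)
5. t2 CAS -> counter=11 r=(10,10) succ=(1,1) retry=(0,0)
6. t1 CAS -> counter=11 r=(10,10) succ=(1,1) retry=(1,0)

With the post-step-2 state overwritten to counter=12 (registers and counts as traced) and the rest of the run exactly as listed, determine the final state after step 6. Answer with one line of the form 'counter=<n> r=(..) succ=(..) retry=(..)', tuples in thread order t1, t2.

counter=13 r=(12,12) succ=(1,1) retry=(1,0)

state after step 2 := counter=12 r=(9,0) succ=(1,0) retry=(0,0)
3. t1 LOAD -> counter=12 r=(12,0) succ=(1,0) retry=(0,0)
4. t2 LOAD -> counter=12 r=(12,12) succ=(1,0) retry=(0,0)
5. t2 CAS -> counter=13 r=(12,12) succ=(1,1) retry=(0,0)
6. t1 CAS -> counter=13 r=(12,12) succ=(1,1) retry=(1,0)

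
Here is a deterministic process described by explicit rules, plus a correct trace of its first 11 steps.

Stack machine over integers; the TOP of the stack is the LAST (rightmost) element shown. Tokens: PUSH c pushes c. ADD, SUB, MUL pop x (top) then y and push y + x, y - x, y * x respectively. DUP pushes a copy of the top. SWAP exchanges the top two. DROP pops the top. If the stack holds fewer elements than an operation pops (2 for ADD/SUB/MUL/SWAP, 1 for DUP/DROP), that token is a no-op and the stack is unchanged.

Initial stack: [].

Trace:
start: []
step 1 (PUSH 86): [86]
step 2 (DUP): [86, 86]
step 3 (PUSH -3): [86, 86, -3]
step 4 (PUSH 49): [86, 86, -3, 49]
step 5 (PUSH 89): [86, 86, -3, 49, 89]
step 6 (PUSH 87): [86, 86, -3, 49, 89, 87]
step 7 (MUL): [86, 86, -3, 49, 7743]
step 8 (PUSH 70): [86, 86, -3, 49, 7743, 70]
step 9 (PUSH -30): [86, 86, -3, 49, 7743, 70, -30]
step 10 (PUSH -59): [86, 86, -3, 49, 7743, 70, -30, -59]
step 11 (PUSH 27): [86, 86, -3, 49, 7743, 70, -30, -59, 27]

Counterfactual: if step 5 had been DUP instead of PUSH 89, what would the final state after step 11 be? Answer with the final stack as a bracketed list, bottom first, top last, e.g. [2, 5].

(re-executing from step 5 with the substitution; state before step 5: [86, 86, -3, 49])
step 5 (DUP): [86, 86, -3, 49, 49]
step 6 (PUSH 87): [86, 86, -3, 49, 49, 87]
step 7 (MUL): [86, 86, -3, 49, 4263]
step 8 (PUSH 70): [86, 86, -3, 49, 4263, 70]
step 9 (PUSH -30): [86, 86, -3, 49, 4263, 70, -30]
step 10 (PUSH -59): [86, 86, -3, 49, 4263, 70, -30, -59]
step 11 (PUSH 27): [86, 86, -3, 49, 4263, 70, -30, -59, 27]

[86, 86, -3, 49, 4263, 70, -30, -59, 27]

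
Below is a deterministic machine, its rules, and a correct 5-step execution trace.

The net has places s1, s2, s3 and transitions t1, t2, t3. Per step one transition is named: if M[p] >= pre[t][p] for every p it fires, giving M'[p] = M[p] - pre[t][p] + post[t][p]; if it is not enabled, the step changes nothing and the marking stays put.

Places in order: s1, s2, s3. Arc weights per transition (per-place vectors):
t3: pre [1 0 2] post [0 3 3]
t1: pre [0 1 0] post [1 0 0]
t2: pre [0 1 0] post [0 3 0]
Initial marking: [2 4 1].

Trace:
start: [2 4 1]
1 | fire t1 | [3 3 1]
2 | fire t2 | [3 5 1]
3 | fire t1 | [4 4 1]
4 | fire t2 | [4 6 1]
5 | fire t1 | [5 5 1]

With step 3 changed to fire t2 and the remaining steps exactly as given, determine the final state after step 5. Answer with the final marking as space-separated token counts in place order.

(re-executing from step 3 with the substitution; state before step 3: [3 5 1])
3 | fire t2 | [3 7 1]
4 | fire t2 | [3 9 1]
5 | fire t1 | [4 8 1]

4 8 1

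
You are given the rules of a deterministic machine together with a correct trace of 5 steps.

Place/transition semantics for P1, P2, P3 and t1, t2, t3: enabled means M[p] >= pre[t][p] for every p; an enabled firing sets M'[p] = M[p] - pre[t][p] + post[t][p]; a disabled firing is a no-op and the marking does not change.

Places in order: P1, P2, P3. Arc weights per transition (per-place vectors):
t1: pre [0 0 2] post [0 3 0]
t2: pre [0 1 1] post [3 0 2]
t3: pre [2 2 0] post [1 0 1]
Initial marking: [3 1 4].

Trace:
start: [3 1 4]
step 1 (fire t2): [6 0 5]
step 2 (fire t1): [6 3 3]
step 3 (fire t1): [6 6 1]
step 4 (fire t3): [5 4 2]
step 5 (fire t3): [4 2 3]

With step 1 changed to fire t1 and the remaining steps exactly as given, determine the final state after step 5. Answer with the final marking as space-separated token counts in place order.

1 3 2

(re-executing from step 1 with the substitution; state before step 1: [3 1 4])
step 1 (fire t1): [3 4 2]
step 2 (fire t1): [3 7 0]
step 3 (fire t1): [3 7 0]
step 4 (fire t3): [2 5 1]
step 5 (fire t3): [1 3 2]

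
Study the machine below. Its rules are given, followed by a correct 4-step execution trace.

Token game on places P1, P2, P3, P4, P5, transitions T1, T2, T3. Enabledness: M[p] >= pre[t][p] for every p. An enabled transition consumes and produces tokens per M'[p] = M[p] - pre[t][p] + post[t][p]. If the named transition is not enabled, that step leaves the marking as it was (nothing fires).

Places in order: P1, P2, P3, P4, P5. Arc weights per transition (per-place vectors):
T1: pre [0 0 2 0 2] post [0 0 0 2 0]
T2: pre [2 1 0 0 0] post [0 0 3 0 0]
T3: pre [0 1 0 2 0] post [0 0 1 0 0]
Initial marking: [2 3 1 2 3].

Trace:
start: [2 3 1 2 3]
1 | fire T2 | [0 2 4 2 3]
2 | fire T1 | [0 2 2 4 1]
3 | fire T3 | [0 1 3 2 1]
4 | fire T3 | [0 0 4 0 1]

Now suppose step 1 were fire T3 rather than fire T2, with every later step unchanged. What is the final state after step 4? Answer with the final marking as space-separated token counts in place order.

(re-executing from step 1 with the substitution; state before step 1: [2 3 1 2 3])
1 | fire T3 | [2 2 2 0 3]
2 | fire T1 | [2 2 0 2 1]
3 | fire T3 | [2 1 1 0 1]
4 | fire T3 | [2 1 1 0 1]

2 1 1 0 1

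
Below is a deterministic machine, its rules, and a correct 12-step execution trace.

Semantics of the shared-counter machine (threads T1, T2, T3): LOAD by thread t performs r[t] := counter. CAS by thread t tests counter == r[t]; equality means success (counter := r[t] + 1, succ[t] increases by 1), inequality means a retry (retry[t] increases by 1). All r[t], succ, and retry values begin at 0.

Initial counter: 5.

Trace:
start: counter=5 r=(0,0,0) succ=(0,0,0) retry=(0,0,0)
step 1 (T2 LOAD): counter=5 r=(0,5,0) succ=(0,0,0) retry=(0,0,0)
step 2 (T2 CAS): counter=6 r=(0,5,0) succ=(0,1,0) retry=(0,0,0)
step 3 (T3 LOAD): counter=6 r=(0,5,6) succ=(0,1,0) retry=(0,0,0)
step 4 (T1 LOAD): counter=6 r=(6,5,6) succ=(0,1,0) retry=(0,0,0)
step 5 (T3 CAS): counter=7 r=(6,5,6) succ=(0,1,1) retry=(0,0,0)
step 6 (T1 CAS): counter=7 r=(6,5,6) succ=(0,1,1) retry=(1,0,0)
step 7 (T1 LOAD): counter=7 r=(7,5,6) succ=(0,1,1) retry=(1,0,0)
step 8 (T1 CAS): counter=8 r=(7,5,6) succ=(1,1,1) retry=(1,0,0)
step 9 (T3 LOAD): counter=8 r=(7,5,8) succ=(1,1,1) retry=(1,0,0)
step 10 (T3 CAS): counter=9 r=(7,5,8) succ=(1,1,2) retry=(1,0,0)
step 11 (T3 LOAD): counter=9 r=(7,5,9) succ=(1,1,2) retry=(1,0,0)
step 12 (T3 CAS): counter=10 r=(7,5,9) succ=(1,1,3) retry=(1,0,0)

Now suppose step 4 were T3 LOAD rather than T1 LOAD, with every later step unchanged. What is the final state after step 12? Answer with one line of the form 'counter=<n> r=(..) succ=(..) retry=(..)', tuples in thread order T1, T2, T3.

counter=10 r=(7,5,9) succ=(1,1,3) retry=(1,0,0)

(re-executing from step 4 with the substitution; state before step 4: counter=6 r=(0,5,6) succ=(0,1,0) retry=(0,0,0))
step 4 (T3 LOAD): counter=6 r=(0,5,6) succ=(0,1,0) retry=(0,0,0)
step 5 (T3 CAS): counter=7 r=(0,5,6) succ=(0,1,1) retry=(0,0,0)
step 6 (T1 CAS): counter=7 r=(0,5,6) succ=(0,1,1) retry=(1,0,0)
step 7 (T1 LOAD): counter=7 r=(7,5,6) succ=(0,1,1) retry=(1,0,0)
step 8 (T1 CAS): counter=8 r=(7,5,6) succ=(1,1,1) retry=(1,0,0)
step 9 (T3 LOAD): counter=8 r=(7,5,8) succ=(1,1,1) retry=(1,0,0)
step 10 (T3 CAS): counter=9 r=(7,5,8) succ=(1,1,2) retry=(1,0,0)
step 11 (T3 LOAD): counter=9 r=(7,5,9) succ=(1,1,2) retry=(1,0,0)
step 12 (T3 CAS): counter=10 r=(7,5,9) succ=(1,1,3) retry=(1,0,0)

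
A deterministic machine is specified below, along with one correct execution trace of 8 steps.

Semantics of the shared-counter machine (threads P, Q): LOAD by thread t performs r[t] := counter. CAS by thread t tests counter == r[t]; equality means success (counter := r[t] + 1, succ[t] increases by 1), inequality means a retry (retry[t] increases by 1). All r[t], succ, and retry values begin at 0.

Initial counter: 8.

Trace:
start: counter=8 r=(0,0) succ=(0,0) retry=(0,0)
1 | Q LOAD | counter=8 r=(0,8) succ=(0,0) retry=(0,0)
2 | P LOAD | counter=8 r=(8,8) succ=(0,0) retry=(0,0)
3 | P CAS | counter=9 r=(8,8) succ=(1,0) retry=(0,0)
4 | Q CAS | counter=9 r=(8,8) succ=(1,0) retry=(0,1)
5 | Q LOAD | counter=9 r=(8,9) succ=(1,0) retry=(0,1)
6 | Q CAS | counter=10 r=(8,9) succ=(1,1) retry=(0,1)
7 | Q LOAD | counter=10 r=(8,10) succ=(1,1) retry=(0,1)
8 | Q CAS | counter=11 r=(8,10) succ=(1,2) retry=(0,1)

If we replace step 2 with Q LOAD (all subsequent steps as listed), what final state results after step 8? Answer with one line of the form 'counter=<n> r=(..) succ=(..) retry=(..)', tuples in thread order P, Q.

counter=11 r=(0,10) succ=(0,3) retry=(1,0)

(re-executing from step 2 with the substitution; state before step 2: counter=8 r=(0,8) succ=(0,0) retry=(0,0))
2 | Q LOAD | counter=8 r=(0,8) succ=(0,0) retry=(0,0)
3 | P CAS | counter=8 r=(0,8) succ=(0,0) retry=(1,0)
4 | Q CAS | counter=9 r=(0,8) succ=(0,1) retry=(1,0)
5 | Q LOAD | counter=9 r=(0,9) succ=(0,1) retry=(1,0)
6 | Q CAS | counter=10 r=(0,9) succ=(0,2) retry=(1,0)
7 | Q LOAD | counter=10 r=(0,10) succ=(0,2) retry=(1,0)
8 | Q CAS | counter=11 r=(0,10) succ=(0,3) retry=(1,0)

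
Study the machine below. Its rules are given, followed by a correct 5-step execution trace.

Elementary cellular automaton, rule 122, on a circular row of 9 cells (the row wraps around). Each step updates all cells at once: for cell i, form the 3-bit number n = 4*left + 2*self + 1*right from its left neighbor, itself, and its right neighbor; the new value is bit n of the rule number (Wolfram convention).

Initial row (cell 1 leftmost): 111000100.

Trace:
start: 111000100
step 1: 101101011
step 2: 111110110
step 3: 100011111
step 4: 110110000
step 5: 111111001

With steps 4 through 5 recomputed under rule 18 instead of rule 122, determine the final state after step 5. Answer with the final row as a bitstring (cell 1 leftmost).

(re-executing steps 4..5 under rule 18; state before step 4: 100011111)
step 4: 010100000
step 5: 100010000

100010000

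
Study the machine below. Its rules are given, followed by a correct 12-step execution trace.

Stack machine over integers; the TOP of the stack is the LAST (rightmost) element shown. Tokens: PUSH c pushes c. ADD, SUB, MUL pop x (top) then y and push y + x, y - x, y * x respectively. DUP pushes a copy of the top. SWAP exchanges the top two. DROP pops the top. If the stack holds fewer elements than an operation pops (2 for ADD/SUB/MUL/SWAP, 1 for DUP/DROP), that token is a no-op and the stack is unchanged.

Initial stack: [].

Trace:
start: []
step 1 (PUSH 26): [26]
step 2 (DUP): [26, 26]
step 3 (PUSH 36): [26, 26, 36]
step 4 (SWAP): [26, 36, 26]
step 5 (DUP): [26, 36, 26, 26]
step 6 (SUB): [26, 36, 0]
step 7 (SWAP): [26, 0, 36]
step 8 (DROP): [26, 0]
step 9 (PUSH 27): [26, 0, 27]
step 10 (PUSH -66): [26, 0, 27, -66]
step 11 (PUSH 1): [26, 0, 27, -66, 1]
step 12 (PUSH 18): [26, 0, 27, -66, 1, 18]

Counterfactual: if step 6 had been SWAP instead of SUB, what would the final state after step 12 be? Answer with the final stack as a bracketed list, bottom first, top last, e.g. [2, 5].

[26, 36, 26, 27, -66, 1, 18]

(re-executing from step 6 with the substitution; state before step 6: [26, 36, 26, 26])
step 6 (SWAP): [26, 36, 26, 26]
step 7 (SWAP): [26, 36, 26, 26]
step 8 (DROP): [26, 36, 26]
step 9 (PUSH 27): [26, 36, 26, 27]
step 10 (PUSH -66): [26, 36, 26, 27, -66]
step 11 (PUSH 1): [26, 36, 26, 27, -66, 1]
step 12 (PUSH 18): [26, 36, 26, 27, -66, 1, 18]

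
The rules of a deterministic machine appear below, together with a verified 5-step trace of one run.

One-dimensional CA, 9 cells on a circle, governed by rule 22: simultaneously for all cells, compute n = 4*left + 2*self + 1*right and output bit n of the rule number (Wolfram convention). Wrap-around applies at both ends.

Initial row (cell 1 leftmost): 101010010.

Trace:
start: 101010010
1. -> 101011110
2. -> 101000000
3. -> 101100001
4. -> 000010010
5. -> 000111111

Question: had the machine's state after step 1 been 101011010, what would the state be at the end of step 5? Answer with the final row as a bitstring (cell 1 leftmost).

110100101

state after step 1 := 101011010
2. -> 101000010
3. -> 101100110
4. -> 100011000
5. -> 110100101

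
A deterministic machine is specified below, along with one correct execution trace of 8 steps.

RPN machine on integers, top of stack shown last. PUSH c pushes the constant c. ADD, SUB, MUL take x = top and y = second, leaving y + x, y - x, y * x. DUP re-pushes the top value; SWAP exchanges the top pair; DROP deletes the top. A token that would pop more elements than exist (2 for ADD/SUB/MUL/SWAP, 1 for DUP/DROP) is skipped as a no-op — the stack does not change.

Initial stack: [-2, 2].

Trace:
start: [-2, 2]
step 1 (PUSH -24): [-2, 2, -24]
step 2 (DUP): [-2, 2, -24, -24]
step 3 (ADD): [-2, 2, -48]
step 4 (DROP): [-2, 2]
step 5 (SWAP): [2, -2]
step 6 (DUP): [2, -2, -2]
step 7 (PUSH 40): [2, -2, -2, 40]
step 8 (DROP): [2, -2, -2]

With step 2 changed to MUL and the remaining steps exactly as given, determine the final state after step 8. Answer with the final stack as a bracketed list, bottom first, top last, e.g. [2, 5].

(re-executing from step 2 with the substitution; state before step 2: [-2, 2, -24])
step 2 (MUL): [-2, -48]
step 3 (ADD): [-50]
step 4 (DROP): []
step 5 (SWAP): []
step 6 (DUP): []
step 7 (PUSH 40): [40]
step 8 (DROP): []

[]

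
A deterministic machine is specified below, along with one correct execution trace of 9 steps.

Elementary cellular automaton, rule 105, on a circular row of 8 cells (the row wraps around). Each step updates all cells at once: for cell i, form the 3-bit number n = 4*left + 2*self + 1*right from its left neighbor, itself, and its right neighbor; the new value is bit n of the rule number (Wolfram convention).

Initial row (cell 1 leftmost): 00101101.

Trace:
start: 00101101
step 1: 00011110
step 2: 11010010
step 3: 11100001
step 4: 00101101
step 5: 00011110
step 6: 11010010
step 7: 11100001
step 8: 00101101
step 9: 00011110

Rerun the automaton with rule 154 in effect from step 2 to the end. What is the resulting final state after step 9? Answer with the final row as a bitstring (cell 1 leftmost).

00011110

(re-executing steps 2..9 under rule 154; state before step 2: 00011110)
step 2: 00111101
step 3: 11111000
step 4: 11110101
step 5: 11100001
step 6: 11010011
step 7: 10001111
step 8: 01011111
step 9: 00011110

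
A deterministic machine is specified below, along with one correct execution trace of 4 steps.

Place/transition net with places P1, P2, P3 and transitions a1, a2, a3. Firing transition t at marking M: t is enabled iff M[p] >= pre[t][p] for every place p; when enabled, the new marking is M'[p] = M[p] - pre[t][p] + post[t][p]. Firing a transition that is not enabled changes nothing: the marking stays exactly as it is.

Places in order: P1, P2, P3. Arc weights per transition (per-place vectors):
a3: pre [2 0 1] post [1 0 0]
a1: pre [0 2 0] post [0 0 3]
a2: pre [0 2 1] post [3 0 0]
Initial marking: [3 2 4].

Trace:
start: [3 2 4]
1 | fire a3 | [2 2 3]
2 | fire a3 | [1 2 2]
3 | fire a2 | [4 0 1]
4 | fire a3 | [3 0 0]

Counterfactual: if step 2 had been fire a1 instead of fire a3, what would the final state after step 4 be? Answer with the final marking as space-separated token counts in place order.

(re-executing from step 2 with the substitution; state before step 2: [2 2 3])
2 | fire a1 | [2 0 6]
3 | fire a2 | [2 0 6]
4 | fire a3 | [1 0 5]

1 0 5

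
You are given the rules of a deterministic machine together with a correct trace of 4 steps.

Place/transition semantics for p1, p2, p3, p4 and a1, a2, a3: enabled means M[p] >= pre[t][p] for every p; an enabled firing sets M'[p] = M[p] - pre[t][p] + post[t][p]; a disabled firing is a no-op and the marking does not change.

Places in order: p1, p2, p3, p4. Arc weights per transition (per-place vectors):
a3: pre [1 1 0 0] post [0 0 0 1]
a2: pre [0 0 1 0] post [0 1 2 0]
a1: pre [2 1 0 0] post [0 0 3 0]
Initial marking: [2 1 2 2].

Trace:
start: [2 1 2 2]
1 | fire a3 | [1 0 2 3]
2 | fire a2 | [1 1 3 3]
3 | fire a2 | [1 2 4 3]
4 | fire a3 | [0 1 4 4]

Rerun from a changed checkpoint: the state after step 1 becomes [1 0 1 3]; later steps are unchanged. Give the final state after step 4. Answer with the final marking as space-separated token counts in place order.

0 1 3 4

state after step 1 := [1 0 1 3]
2 | fire a2 | [1 1 2 3]
3 | fire a2 | [1 2 3 3]
4 | fire a3 | [0 1 3 4]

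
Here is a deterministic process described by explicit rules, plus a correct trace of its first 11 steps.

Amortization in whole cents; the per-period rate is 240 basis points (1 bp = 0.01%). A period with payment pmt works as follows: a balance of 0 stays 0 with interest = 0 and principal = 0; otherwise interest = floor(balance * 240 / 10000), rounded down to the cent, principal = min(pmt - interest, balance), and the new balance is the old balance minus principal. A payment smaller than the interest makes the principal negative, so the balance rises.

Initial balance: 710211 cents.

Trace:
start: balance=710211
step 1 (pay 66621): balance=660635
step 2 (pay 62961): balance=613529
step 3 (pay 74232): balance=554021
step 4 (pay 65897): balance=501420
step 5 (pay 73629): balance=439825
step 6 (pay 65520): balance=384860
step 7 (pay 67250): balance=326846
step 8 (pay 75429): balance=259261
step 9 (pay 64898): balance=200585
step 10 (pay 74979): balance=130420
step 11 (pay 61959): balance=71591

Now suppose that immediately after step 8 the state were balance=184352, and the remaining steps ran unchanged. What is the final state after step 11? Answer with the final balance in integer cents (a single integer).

state after step 8 := balance=184352
step 9 (pay 64898): balance=123878
step 10 (pay 74979): balance=51872
step 11 (pay 61959): balance=0

0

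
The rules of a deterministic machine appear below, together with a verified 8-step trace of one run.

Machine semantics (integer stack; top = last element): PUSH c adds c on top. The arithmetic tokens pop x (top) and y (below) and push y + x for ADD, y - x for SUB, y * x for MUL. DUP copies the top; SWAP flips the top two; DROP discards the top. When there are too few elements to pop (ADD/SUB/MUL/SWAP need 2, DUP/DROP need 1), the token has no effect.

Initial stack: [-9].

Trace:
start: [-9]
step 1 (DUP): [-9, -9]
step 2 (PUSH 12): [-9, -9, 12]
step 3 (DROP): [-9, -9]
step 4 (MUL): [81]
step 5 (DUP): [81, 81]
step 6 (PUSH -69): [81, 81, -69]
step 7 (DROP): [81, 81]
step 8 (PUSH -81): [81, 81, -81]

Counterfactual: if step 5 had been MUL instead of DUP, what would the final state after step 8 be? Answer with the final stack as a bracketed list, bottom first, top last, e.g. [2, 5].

[81, -81]

(re-executing from step 5 with the substitution; state before step 5: [81])
step 5 (MUL): [81]
step 6 (PUSH -69): [81, -69]
step 7 (DROP): [81]
step 8 (PUSH -81): [81, -81]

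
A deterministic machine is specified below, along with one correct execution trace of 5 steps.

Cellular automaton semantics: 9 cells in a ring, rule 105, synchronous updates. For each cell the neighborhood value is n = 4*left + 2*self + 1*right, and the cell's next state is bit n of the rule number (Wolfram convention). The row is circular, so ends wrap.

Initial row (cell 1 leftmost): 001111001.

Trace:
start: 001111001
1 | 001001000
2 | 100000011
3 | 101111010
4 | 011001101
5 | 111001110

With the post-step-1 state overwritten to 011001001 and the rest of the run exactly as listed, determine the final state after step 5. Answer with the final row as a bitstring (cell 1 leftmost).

101110011

state after step 1 := 011001001
2 | 111000000
3 | 101011110
4 | 010110011
5 | 101110011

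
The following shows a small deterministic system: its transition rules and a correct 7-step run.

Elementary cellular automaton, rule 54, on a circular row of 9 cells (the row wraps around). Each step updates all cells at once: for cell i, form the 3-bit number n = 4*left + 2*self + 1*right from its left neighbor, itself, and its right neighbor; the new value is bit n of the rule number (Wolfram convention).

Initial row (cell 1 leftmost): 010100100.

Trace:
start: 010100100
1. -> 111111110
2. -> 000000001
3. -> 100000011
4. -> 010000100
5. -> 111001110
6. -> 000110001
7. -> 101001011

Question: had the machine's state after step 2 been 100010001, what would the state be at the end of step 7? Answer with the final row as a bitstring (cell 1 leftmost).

state after step 2 := 100010001
3. -> 010111010
4. -> 111000111
5. -> 000101000
6. -> 001111100
7. -> 010000010

010000010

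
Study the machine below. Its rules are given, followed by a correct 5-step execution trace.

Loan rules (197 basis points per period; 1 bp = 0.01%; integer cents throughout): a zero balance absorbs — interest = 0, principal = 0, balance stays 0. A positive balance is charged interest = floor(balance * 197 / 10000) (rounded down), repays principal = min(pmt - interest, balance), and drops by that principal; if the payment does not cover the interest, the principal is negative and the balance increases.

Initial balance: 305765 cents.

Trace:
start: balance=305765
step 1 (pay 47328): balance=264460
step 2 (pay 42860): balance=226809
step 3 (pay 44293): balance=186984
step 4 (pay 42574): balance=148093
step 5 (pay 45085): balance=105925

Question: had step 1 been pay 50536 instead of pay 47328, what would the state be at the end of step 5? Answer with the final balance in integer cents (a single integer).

(re-executing from step 1 with the substitution; state before step 1: balance=305765)
step 1 (pay 50536): balance=261252
step 2 (pay 42860): balance=223538
step 3 (pay 44293): balance=183648
step 4 (pay 42574): balance=144691
step 5 (pay 45085): balance=102456

102456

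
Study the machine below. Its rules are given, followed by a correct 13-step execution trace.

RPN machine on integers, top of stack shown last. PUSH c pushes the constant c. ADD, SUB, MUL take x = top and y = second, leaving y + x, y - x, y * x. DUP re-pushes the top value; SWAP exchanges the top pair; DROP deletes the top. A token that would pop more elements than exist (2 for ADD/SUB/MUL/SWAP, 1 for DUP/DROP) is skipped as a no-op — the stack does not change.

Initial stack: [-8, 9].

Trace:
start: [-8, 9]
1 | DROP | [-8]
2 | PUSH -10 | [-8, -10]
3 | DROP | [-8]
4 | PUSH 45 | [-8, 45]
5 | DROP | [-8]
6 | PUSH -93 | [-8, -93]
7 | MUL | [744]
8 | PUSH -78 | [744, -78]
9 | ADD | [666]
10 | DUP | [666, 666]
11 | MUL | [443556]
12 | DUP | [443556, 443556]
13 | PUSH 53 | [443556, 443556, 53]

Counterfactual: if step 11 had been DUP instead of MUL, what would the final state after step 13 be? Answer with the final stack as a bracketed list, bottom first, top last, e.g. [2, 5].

(re-executing from step 11 with the substitution; state before step 11: [666, 666])
11 | DUP | [666, 666, 666]
12 | DUP | [666, 666, 666, 666]
13 | PUSH 53 | [666, 666, 666, 666, 53]

[666, 666, 666, 666, 53]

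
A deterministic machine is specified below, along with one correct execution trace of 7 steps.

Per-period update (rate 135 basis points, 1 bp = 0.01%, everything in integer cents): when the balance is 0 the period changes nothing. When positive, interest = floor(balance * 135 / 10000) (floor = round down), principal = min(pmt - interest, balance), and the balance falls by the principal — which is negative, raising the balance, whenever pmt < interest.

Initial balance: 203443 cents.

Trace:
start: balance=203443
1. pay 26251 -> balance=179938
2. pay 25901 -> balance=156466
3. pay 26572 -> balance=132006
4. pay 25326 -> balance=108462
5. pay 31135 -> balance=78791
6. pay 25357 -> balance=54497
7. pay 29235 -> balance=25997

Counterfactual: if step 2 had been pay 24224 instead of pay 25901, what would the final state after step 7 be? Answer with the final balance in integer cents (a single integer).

27790

(re-executing from step 2 with the substitution; state before step 2: balance=179938)
2. pay 24224 -> balance=158143
3. pay 26572 -> balance=133705
4. pay 25326 -> balance=110184
5. pay 31135 -> balance=80536
6. pay 25357 -> balance=56266
7. pay 29235 -> balance=27790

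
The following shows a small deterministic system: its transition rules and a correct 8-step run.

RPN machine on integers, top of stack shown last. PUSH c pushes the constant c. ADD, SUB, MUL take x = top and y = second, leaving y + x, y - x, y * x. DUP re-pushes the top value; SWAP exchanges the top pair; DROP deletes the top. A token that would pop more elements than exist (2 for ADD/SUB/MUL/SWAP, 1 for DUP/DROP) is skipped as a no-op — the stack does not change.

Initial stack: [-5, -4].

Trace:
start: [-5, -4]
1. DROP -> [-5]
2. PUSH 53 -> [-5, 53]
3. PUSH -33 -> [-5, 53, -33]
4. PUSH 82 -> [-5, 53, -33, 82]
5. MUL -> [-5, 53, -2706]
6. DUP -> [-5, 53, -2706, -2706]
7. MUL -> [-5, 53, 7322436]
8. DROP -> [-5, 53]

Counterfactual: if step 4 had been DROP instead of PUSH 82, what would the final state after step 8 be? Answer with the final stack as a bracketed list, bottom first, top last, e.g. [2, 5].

(re-executing from step 4 with the substitution; state before step 4: [-5, 53, -33])
4. DROP -> [-5, 53]
5. MUL -> [-265]
6. DUP -> [-265, -265]
7. MUL -> [70225]
8. DROP -> []

[]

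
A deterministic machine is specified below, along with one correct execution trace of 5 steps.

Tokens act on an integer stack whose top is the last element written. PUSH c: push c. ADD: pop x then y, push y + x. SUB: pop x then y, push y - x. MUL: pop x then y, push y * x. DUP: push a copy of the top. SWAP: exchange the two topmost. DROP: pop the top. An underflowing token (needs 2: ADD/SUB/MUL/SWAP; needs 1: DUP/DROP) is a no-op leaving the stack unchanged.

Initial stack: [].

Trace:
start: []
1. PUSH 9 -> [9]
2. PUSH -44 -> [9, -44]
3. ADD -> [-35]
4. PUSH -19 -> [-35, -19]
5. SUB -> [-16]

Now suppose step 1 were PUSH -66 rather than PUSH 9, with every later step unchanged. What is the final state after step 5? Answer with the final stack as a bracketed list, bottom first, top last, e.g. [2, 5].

(re-executing from step 1 with the substitution; state before step 1: [])
1. PUSH -66 -> [-66]
2. PUSH -44 -> [-66, -44]
3. ADD -> [-110]
4. PUSH -19 -> [-110, -19]
5. SUB -> [-91]

[-91]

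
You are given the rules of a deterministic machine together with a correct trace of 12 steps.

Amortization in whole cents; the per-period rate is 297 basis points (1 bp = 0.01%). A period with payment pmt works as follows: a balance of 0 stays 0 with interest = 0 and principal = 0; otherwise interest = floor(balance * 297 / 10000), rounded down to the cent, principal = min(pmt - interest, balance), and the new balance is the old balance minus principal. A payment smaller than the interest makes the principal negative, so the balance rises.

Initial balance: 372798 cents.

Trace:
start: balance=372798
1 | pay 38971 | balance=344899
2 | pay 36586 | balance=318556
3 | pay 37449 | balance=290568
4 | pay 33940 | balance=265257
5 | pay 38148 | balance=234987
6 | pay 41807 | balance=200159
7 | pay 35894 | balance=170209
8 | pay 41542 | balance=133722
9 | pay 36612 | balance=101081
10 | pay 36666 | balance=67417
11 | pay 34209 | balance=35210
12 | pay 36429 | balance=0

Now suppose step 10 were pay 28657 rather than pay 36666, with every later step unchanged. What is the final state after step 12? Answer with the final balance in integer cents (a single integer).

(re-executing from step 10 with the substitution; state before step 10: balance=101081)
10 | pay 28657 | balance=75426
11 | pay 34209 | balance=43457
12 | pay 36429 | balance=8318

8318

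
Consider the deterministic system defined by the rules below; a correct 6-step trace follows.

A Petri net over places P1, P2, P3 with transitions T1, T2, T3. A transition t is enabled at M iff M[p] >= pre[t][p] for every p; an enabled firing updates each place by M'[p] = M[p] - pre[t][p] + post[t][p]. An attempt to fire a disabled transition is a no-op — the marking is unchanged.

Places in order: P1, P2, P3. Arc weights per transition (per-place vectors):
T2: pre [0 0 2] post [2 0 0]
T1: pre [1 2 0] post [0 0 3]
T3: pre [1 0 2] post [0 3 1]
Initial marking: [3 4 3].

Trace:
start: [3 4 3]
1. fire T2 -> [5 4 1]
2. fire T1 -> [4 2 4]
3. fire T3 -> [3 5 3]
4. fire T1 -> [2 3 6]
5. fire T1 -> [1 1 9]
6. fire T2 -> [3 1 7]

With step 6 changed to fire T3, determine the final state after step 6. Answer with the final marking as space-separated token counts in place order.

0 4 8

(re-executing from step 6 with the substitution; state before step 6: [1 1 9])
6. fire T3 -> [0 4 8]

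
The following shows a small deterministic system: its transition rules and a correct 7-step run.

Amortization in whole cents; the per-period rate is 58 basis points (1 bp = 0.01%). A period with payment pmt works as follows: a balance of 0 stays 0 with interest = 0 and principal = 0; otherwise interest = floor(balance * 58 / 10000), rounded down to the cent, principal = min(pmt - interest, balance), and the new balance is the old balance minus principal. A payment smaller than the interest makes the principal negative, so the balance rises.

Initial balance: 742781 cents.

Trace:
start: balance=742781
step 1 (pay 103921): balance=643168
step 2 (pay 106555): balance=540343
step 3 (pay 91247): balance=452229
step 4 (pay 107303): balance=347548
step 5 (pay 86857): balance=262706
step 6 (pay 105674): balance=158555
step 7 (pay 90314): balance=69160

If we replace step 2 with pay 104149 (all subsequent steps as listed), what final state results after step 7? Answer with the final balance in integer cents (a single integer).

71636

(re-executing from step 2 with the substitution; state before step 2: balance=643168)
step 2 (pay 104149): balance=542749
step 3 (pay 91247): balance=454649
step 4 (pay 107303): balance=349982
step 5 (pay 86857): balance=265154
step 6 (pay 105674): balance=161017
step 7 (pay 90314): balance=71636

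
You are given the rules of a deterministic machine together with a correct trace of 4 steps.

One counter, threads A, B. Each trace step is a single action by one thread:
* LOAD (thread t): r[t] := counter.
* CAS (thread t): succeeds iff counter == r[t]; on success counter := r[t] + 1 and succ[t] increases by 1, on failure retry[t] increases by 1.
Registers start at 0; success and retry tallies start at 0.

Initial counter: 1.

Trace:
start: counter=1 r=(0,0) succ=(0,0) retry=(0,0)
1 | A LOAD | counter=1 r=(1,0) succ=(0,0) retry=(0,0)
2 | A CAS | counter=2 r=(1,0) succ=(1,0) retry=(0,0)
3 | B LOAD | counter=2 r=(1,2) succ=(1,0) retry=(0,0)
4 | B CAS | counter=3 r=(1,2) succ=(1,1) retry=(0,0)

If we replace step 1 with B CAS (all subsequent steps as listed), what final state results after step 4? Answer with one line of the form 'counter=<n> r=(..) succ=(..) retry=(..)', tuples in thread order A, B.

counter=2 r=(0,1) succ=(0,1) retry=(1,1)

(re-executing from step 1 with the substitution; state before step 1: counter=1 r=(0,0) succ=(0,0) retry=(0,0))
1 | B CAS | counter=1 r=(0,0) succ=(0,0) retry=(0,1)
2 | A CAS | counter=1 r=(0,0) succ=(0,0) retry=(1,1)
3 | B LOAD | counter=1 r=(0,1) succ=(0,0) retry=(1,1)
4 | B CAS | counter=2 r=(0,1) succ=(0,1) retry=(1,1)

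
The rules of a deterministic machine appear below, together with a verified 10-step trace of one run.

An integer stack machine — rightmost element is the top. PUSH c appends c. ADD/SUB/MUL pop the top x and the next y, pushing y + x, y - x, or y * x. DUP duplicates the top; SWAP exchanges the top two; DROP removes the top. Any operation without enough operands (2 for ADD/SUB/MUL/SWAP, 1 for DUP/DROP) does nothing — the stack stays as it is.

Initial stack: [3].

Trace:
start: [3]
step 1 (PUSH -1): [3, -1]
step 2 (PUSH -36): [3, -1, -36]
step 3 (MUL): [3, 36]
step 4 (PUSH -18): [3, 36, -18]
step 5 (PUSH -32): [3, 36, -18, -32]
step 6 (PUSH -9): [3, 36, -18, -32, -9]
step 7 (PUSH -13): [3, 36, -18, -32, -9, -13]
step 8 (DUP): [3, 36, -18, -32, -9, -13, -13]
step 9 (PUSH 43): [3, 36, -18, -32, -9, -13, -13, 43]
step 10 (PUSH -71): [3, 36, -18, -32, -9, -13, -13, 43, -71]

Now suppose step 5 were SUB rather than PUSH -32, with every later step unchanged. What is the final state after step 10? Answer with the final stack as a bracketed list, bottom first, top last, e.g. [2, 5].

(re-executing from step 5 with the substitution; state before step 5: [3, 36, -18])
step 5 (SUB): [3, 54]
step 6 (PUSH -9): [3, 54, -9]
step 7 (PUSH -13): [3, 54, -9, -13]
step 8 (DUP): [3, 54, -9, -13, -13]
step 9 (PUSH 43): [3, 54, -9, -13, -13, 43]
step 10 (PUSH -71): [3, 54, -9, -13, -13, 43, -71]

[3, 54, -9, -13, -13, 43, -71]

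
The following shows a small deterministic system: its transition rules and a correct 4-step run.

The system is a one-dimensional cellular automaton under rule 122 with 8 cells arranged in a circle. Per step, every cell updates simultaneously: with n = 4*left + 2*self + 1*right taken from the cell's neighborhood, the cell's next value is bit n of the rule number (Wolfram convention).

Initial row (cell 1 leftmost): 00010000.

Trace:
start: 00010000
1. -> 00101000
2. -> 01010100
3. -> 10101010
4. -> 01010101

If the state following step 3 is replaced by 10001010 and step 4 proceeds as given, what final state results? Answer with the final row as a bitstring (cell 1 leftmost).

state after step 3 := 10001010
4. -> 01010101

01010101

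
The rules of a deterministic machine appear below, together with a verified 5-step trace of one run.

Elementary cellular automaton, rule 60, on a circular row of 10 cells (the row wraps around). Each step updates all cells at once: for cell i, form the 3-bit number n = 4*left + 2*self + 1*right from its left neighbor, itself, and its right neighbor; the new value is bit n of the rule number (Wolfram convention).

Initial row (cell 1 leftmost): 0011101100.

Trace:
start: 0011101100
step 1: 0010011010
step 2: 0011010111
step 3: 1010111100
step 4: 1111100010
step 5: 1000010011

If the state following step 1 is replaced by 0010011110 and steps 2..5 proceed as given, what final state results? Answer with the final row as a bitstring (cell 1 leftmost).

1100010111

state after step 1 := 0010011110
step 2: 0011010001
step 3: 1010111001
step 4: 0111100101
step 5: 1100010111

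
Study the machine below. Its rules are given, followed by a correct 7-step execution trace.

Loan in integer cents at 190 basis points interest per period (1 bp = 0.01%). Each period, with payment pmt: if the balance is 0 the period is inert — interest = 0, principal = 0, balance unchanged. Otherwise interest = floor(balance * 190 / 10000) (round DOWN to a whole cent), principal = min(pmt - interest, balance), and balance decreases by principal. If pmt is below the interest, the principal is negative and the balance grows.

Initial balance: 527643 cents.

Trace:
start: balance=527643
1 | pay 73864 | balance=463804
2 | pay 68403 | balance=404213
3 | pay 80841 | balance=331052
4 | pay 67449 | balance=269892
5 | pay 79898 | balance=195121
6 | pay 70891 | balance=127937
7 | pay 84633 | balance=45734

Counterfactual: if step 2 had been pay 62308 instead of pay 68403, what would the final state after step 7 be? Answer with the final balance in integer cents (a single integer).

52430

(re-executing from step 2 with the substitution; state before step 2: balance=463804)
2 | pay 62308 | balance=410308
3 | pay 80841 | balance=337262
4 | pay 67449 | balance=276220
5 | pay 79898 | balance=201570
6 | pay 70891 | balance=134508
7 | pay 84633 | balance=52430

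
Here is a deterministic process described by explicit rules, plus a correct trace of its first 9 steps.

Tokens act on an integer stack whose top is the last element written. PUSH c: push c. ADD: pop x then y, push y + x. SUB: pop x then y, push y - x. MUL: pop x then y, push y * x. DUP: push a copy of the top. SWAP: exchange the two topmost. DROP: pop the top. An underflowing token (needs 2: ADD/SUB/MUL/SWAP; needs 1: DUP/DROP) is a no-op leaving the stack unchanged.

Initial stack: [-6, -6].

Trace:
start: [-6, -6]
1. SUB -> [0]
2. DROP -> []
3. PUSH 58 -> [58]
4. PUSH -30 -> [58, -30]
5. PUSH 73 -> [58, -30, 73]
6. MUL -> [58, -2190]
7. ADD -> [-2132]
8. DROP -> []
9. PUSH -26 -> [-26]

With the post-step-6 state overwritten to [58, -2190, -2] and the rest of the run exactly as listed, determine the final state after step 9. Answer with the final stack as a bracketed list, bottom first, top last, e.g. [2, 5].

state after step 6 := [58, -2190, -2]
7. ADD -> [58, -2192]
8. DROP -> [58]
9. PUSH -26 -> [58, -26]

[58, -26]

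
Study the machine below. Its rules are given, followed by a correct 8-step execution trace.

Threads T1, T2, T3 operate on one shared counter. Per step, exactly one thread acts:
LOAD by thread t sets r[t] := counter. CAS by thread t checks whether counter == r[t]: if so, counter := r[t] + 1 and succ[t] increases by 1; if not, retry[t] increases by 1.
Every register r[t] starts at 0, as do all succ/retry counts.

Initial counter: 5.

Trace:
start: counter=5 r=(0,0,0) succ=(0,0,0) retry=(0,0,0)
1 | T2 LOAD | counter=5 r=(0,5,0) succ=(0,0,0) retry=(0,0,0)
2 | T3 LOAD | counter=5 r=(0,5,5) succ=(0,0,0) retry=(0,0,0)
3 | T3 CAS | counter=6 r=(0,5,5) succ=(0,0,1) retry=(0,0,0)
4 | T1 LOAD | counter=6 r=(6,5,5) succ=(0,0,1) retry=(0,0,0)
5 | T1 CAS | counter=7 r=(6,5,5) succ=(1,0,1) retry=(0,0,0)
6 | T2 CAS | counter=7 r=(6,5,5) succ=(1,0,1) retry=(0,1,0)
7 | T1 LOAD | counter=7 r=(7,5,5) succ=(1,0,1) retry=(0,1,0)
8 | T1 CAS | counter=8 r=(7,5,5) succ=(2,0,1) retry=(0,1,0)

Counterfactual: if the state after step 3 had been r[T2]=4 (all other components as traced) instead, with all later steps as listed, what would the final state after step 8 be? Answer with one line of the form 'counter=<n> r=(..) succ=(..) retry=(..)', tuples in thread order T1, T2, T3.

state after step 3 := counter=6 r=(0,4,5) succ=(0,0,1) retry=(0,0,0)
4 | T1 LOAD | counter=6 r=(6,4,5) succ=(0,0,1) retry=(0,0,0)
5 | T1 CAS | counter=7 r=(6,4,5) succ=(1,0,1) retry=(0,0,0)
6 | T2 CAS | counter=7 r=(6,4,5) succ=(1,0,1) retry=(0,1,0)
7 | T1 LOAD | counter=7 r=(7,4,5) succ=(1,0,1) retry=(0,1,0)
8 | T1 CAS | counter=8 r=(7,4,5) succ=(2,0,1) retry=(0,1,0)

counter=8 r=(7,4,5) succ=(2,0,1) retry=(0,1,0)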